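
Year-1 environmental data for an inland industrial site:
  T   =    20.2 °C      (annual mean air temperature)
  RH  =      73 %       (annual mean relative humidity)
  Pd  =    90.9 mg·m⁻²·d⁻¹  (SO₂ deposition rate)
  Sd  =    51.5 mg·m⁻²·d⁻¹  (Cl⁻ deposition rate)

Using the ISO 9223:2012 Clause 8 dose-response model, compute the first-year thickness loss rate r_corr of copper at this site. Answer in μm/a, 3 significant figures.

r_corr = 1.67 μm/a

copper: temperature factor f = -0.080·(10.2) = -0.8160
  sulphur-dioxide contribution → 0.5619 μm/a
  chloride contribution → 1.107 μm/a
  total first-year rate 1.669 μm/a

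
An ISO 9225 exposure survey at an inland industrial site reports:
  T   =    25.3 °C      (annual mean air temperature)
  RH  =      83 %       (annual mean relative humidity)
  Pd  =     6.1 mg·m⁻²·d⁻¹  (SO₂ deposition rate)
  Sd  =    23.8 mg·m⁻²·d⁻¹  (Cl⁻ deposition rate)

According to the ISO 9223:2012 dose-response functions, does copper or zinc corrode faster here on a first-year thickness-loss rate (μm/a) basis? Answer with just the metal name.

zinc

copper: temperature factor f = -0.080·(15.3) = -1.2240
  Pd branch = 0.0053·Pd^0.26·e^(0.059·RH+f) = 0.3339 μm/a
  Sd branch = 0.01025·Sd^0.27·e^(0.036·RH+0.049·T) = 1.654 μm/a
  r_corr = 0.3339 + 1.654 = 1.988 μm/a
zinc: T>10 °C ⇒ hinge -0.071·(25.3−10) = -1.0863
  SO₂ term: 0.0129·6.1^0.44·exp(0.046·83-1.0863) = 0.439
  Sd branch = 0.0175·Sd^0.57·e^(0.008·RH+0.085·T) = 1.778 μm/a
  r_corr = 0.439 + 1.778 = 2.217 μm/a
Ordering by μm/a: zinc (2.22) > copper (1.99)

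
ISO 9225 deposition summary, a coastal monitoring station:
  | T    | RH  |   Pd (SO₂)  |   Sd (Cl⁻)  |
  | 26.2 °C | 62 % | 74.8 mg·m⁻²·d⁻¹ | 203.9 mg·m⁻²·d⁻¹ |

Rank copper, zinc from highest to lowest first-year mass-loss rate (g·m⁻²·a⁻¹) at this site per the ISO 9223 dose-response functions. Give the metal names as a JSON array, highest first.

["zinc", "copper"]

copper: f(T) = -0.080·(T−10) [T>10 °C] = -1.2960
  Pd branch = 0.0053·Pd^0.26·e^(0.059·RH+f) = 0.1727 μm/a
  Sd branch = 0.01025·Sd^0.27·e^(0.036·RH+0.049·T) = 1.449 μm/a
  sum: 0.1727 + 1.449 → r_corr = 1.622 μm/a
  mass loss = 1.622 μm/a × 8.96 g/cm³ = 14.53 g·m⁻²·a⁻¹
zinc: f(T) = -0.071·(T−10) [T>10 °C] = -1.1502
  SO₂ term: 0.0129·74.8^0.44·exp(0.046·62-1.1502) = 0.4723
  Cl⁻ term: 0.0175·203.9^0.57·exp(0.008·62+0.085·26.2) = 5.521
  sum: 0.4723 + 5.521 → r_corr = 5.993 μm/a
  mass loss = 5.993 μm/a × 7.14 g/cm³ = 42.79 g·m⁻²·a⁻¹
Ordering by g·m⁻²·a⁻¹: zinc (42.8) > copper (14.5)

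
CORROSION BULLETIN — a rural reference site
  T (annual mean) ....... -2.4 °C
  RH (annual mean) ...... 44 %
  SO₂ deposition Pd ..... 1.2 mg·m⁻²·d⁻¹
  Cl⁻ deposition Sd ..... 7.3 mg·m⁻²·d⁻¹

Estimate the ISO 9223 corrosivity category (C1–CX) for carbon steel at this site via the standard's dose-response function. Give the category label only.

carbon steel: temperature factor f = +0.150·(-12.4) = -1.8600
  Pd branch = 1.77·Pd^0.52·e^(0.02·RH+f) = 0.7304 μm/a
  Sd branch = 0.102·Sd^0.62·e^(0.033·RH+0.04·T) = 1.358 μm/a
  r_corr = 0.7304 + 1.358 = 2.088 μm/a
ISO 9223 Table 2 (carbon steel): 1.3 < 2.09 ≤ 25 μm/a ⇒ C2

C2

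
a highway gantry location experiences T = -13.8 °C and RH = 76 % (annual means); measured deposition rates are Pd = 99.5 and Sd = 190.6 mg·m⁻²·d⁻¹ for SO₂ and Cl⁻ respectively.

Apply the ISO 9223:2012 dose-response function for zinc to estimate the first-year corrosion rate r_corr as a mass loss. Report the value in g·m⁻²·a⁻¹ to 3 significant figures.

r_corr = 10.7 g·m⁻²·a⁻¹

zinc: T≤10 °C ⇒ hinge +0.038·(-13.8−10) = -0.9044
  Pd branch = 0.0129·Pd^0.44·e^(0.046·RH+f) = 1.304 μm/a
  Sd branch = 0.0175·Sd^0.57·e^(0.008·RH+0.085·T) = 0.1983 μm/a
  r_corr = 1.304 + 0.1983 = 1.502 μm/a
Convert to mass loss: 1.502 μm/a × 7.14 g/cm³ = 10.72 g·m⁻²·a⁻¹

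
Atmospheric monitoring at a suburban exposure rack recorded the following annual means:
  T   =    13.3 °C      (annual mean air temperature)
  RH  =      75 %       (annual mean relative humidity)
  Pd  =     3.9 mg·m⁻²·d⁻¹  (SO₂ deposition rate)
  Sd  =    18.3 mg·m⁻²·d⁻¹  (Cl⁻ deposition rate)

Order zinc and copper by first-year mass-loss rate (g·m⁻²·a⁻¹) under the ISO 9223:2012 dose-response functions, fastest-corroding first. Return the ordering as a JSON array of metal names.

["copper", "zinc"]

zinc: temperature factor f = -0.071·(3.3) = -0.2343
  sulphur-dioxide contribution → 0.5851 μm/a
  chloride contribution → 0.5178 μm/a
  ⇒ r_corr(zinc) = 1.103 μm/a
  mass loss = 1.103 μm/a × 7.14 g/cm³ = 7.875 g·m⁻²·a⁻¹
copper: f(T) = -0.080·(T−10) [T>10 °C] = -0.2640
  sulphur-dioxide contribution → 0.4842 μm/a
  chloride contribution → 0.6415 μm/a
  ⇒ r_corr(copper) = 1.126 μm/a
  mass loss = 1.126 μm/a × 8.96 g/cm³ = 10.09 g·m⁻²·a⁻¹
Ordering by g·m⁻²·a⁻¹: copper (10.1) > zinc (7.87)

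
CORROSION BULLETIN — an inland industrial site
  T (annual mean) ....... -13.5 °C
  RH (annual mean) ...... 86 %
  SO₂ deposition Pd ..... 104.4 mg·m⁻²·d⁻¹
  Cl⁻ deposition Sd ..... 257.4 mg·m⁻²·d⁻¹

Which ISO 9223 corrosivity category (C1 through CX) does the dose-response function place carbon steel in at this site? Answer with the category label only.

C3

carbon steel: temperature factor f = +0.150·(-23.5) = -3.5250
  sulphur-dioxide contribution → 3.264 μm/a
  chloride contribution → 31.71 μm/a
  total first-year rate 34.97 μm/a
ISO 9223 Table 2 (carbon steel): 25 < 35 ≤ 50 μm/a ⇒ C3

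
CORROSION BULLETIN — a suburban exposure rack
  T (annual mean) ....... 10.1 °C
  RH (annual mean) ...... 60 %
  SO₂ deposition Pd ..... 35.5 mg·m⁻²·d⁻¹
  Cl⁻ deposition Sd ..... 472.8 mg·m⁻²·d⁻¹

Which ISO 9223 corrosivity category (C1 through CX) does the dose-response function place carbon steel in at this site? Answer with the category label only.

carbon steel: temperature factor f = -0.054·(0.1) = -0.0054
  SO₂ term: 1.77·35.5^0.52·exp(0.02·60-0.0054) = 37.4
  Cl⁻ term: 0.102·472.8^0.62·exp(0.033·60+0.04·10.1) = 50.38
  r_corr = 37.4 + 50.38 = 87.78 μm/a
ISO 9223 Table 2 (carbon steel): 80 < 87.8 ≤ 200 μm/a ⇒ C5

C5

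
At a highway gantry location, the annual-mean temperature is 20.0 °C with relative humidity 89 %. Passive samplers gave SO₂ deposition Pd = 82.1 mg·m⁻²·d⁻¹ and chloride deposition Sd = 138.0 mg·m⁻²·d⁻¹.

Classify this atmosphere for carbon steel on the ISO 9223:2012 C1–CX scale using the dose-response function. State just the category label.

C5

carbon steel: f(T) = -0.054·(T−10) [T>10 °C] = -0.5400
  Pd branch = 1.77·Pd^0.52·e^(0.02·RH+f) = 60.53 μm/a
  Sd branch = 0.102·Sd^0.62·e^(0.033·RH+0.04·T) = 90.84 μm/a
  sum: 60.53 + 90.84 → r_corr = 151.4 μm/a
151 μm/a falls in (80, 200] for carbon steel → category C5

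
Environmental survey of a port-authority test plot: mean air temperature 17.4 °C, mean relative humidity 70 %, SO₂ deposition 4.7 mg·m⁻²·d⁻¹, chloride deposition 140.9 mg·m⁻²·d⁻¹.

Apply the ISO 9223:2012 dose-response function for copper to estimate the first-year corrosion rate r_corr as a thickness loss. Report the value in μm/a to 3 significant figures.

r_corr = 1.41 μm/a

copper: temperature factor f = -0.080·(7.4) = -0.5920
  Pd branch = 0.0053·Pd^0.26·e^(0.059·RH+f) = 0.2726 μm/a
  Cl⁻ term: 0.01025·140.9^0.27·exp(0.036·70+0.049·17.4) = 1.137
  r_corr = 0.2726 + 1.137 = 1.409 μm/a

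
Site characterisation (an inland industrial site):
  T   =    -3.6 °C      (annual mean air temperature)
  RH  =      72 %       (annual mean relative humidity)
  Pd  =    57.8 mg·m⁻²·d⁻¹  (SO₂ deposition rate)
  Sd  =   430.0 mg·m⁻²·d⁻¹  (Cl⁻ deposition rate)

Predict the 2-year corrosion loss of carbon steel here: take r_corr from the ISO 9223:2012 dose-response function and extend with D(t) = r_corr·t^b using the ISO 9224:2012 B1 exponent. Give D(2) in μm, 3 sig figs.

D(2) = 70.1 μm

carbon steel: T≤10 °C ⇒ hinge +0.150·(-3.6−10) = -2.0400
  SO₂ term: 1.77·57.8^0.52·exp(0.02·72-2.0400) = 8.009
  Cl⁻ term: 0.102·430.0^0.62·exp(0.033·72+0.04·-3.6) = 40.8
  r_corr = 8.009 + 40.8 = 48.81 μm/a
Power-law: D(2) = r_corr · 2^0.523
  D(2) = 48.81 × 2^0.523 = 48.81 × 1.437 = 70.14 μm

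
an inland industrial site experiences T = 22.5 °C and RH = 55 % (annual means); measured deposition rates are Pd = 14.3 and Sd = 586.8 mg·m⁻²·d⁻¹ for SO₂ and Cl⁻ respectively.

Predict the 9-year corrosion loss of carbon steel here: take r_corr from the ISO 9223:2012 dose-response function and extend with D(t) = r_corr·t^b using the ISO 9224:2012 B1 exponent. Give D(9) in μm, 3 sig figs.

D(9) = 287 μm

carbon steel: f(T) = -0.054·(T−10) [T>10 °C] = -0.6750
  sulphur-dioxide contribution → 10.8 μm/a
  chloride contribution → 80.2 μm/a
  total first-year rate 91 μm/a
Power-law: D(9) = r_corr · 9^0.523
  D(9) = 91 × 9^0.523 = 91 × 3.156 = 287.1 μm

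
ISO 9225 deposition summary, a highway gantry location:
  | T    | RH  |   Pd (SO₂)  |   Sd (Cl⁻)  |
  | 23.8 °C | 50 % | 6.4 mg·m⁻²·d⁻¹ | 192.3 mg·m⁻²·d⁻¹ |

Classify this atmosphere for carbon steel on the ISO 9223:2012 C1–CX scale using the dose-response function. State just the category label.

carbon steel: T>10 °C ⇒ hinge -0.054·(23.8−10) = -0.7452
  sulphur-dioxide contribution → 5.996 μm/a
  chloride contribution → 35.87 μm/a
  ⇒ r_corr(carbon steel) = 41.86 μm/a
Category bounds: 25…50 μm/a bracket r_corr ⇒ C3

C3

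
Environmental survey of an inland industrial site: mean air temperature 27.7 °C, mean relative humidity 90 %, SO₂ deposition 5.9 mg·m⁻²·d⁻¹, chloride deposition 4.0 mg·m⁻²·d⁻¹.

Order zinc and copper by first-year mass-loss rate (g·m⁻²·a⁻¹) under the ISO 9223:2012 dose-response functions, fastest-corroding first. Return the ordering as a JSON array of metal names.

zinc: temperature factor f = -0.071·(17.7) = -1.2567
  SO₂ term: 0.0129·5.9^0.44·exp(0.046·90-1.2567) = 0.5035
  Sd branch = 0.0175·Sd^0.57·e^(0.008·RH+0.085·T) = 0.8345 μm/a
  sum: 0.5035 + 0.8345 → r_corr = 1.338 μm/a
  mass loss = 1.338 μm/a × 7.14 g/cm³ = 9.553 g·m⁻²·a⁻¹
copper: f(T) = -0.080·(T−10) [T>10 °C] = -1.4160
  Pd branch = 0.0053·Pd^0.26·e^(0.059·RH+f) = 0.4129 μm/a
  Sd branch = 0.01025·Sd^0.27·e^(0.036·RH+0.049·T) = 1.479 μm/a
  r_corr = 0.4129 + 1.479 = 1.892 μm/a
  mass loss = 1.892 μm/a × 8.96 g/cm³ = 16.95 g·m⁻²·a⁻¹
Ordering by g·m⁻²·a⁻¹: copper (16.9) > zinc (9.55)

["copper", "zinc"]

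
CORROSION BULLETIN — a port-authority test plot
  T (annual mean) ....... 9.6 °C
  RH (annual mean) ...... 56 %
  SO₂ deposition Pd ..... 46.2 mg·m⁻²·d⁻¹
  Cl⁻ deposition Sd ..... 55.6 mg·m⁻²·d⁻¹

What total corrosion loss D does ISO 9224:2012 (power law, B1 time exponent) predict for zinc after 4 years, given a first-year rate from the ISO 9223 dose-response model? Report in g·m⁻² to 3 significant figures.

D(4) = 33.4 g·m⁻²

zinc: f(T) = +0.038·(T−10) [T≤10 °C] = -0.0152
  sulphur-dioxide contribution → 0.9019 μm/a
  chloride contribution → 0.6119 μm/a
  ⇒ r_corr(zinc) = 1.514 μm/a
Power-law: D(4) = r_corr · 4^0.813
  D(4) = 1.514 × 4^0.813 = 1.514 × 3.087 = 4.673 μm
  Mass loss = 4.673 μm × 7.14 g/cm³ = 33.36 g·m⁻²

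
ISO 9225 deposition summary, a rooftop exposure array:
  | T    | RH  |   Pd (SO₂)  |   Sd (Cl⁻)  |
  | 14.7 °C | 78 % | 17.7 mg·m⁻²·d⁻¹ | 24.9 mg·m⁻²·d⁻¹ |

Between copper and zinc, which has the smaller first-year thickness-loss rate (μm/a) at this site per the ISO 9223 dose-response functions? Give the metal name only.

copper: T>10 °C ⇒ hinge -0.080·(14.7−10) = -0.3760
  Pd branch = 0.0053·Pd^0.26·e^(0.059·RH+f) = 0.7657 μm/a
  Sd branch = 0.01025·Sd^0.27·e^(0.036·RH+0.049·T) = 0.8318 μm/a
  r_corr = 0.7657 + 0.8318 = 1.598 μm/a
zinc: T>10 °C ⇒ hinge -0.071·(14.7−10) = -0.3337
  Pd branch = 0.0129·Pd^0.44·e^(0.046·RH+f) = 1.183 μm/a
  Sd branch = 0.0175·Sd^0.57·e^(0.008·RH+0.085·T) = 0.7121 μm/a
  r_corr = 1.183 + 0.7121 = 1.895 μm/a
Ordering by μm/a: zinc (1.9) > copper (1.6)

copper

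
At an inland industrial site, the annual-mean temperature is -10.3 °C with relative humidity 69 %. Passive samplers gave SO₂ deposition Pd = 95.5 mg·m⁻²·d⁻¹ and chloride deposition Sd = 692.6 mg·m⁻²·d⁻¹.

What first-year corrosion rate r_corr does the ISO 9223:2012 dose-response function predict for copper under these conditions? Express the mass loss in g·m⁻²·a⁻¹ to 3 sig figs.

copper: f(T) = +0.126·(T−10) [T≤10 °C] = -2.5578
  sulphur-dioxide contribution → 0.07875 μm/a
  chloride contribution → 0.4338 μm/a
  ⇒ r_corr(copper) = 0.5125 μm/a
Convert to mass loss: 0.5125 μm/a × 8.96 g/cm³ = 4.592 g·m⁻²·a⁻¹

r_corr = 4.59 g·m⁻²·a⁻¹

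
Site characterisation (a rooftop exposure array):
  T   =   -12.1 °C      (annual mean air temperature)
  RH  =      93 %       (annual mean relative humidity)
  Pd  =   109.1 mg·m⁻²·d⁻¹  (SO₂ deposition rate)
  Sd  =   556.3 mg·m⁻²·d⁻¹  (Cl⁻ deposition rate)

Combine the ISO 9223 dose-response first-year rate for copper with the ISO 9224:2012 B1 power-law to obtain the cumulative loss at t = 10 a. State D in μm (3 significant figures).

copper: f(T) = +0.126·(T−10) [T≤10 °C] = -2.7846
  sulphur-dioxide contribution → 0.2678 μm/a
  chloride contribution → 0.8881 μm/a
  total first-year rate 1.156 μm/a
Long-term exponent b (ISO 9224 Table 2, B1) = 0.667
  D(10) = 1.156 × 10^0.667 = 1.156 × 4.645 = 5.369 μm

D(10) = 5.37 μm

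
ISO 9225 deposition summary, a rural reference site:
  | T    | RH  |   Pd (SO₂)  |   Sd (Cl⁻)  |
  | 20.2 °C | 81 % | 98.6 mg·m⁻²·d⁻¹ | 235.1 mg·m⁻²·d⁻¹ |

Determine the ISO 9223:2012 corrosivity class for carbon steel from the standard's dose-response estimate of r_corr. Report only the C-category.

C5

carbon steel: temperature factor f = -0.054·(10.2) = -0.5508
  Pd branch = 1.77·Pd^0.52·e^(0.02·RH+f) = 56.12 μm/a
  Cl⁻ term: 0.102·235.1^0.62·exp(0.033·81+0.04·20.2) = 97.85
  r_corr = 56.12 + 97.85 = 154 μm/a
Category bounds: 80…200 μm/a bracket r_corr ⇒ C5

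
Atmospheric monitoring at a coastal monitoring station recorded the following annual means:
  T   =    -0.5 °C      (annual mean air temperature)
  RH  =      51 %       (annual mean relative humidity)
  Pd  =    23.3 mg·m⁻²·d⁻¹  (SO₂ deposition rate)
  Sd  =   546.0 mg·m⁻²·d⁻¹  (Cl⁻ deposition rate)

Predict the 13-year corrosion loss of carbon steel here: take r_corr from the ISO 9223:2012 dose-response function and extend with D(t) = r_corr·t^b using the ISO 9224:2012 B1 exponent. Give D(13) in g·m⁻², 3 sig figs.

D(13) = 961 g·m⁻²

carbon steel: T≤10 °C ⇒ hinge +0.150·(-0.5−10) = -1.5750
  Pd branch = 1.77·Pd^0.52·e^(0.02·RH+f) = 5.224 μm/a
  Sd branch = 0.102·Sd^0.62·e^(0.033·RH+0.04·T) = 26.78 μm/a
  sum: 5.224 + 26.78 → r_corr = 32.01 μm/a
ISO 9224: D(t) = r_corr · t^b with b = 0.523 (carbon steel, B1)
  D(13) = 32.01 × 13^0.523 = 32.01 × 3.825 = 122.4 μm
  Mass loss = 122.4 μm × 7.85 g/cm³ = 961 g·m⁻²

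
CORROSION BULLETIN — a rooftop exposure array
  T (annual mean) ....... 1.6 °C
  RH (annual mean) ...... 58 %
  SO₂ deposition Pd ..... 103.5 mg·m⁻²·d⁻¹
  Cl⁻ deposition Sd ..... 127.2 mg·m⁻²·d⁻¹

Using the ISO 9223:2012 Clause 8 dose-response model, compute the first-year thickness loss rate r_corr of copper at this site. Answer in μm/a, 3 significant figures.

copper: temperature factor f = +0.126·(-8.4) = -1.0584
  sulphur-dioxide contribution → 0.1882 μm/a
  chloride contribution → 0.331 μm/a
  ⇒ r_corr(copper) = 0.5192 μm/a

r_corr = 0.519 μm/a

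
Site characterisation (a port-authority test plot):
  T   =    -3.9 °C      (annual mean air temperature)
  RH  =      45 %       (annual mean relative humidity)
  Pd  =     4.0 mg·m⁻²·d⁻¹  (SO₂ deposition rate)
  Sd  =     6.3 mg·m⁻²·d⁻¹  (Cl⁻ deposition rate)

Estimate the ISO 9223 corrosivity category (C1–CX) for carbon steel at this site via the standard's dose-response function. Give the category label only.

carbon steel: T≤10 °C ⇒ hinge +0.150·(-3.9−10) = -2.0850
  sulphur-dioxide contribution → 1.113 μm/a
  chloride contribution → 1.206 μm/a
  total first-year rate 2.319 μm/a
ISO 9223 Table 2 (carbon steel): 1.3 < 2.32 ≤ 25 μm/a ⇒ C2

C2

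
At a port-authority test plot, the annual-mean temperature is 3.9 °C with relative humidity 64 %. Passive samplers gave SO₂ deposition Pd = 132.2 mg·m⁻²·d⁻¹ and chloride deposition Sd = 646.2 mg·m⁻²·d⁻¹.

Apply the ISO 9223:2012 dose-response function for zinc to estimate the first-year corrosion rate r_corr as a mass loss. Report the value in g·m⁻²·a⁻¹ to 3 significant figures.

zinc: f(T) = +0.038·(T−10) [T≤10 °C] = -0.2318
  sulphur-dioxide contribution → 1.667 μm/a
  chloride contribution → 1.627 μm/a
  total first-year rate 3.293 μm/a
Convert to mass loss: 3.293 μm/a × 7.14 g/cm³ = 23.51 g·m⁻²·a⁻¹

r_corr = 23.5 g·m⁻²·a⁻¹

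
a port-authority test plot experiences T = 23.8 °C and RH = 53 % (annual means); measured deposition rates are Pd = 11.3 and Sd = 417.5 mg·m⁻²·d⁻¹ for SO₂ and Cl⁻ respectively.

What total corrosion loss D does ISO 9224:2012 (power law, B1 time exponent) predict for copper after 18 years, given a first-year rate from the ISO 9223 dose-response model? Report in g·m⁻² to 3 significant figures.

D(18) = 74.3 g·m⁻²

copper: T>10 °C ⇒ hinge -0.080·(23.8−10) = -1.1040
  sulphur-dioxide contribution → 0.07528 μm/a
  chloride contribution → 1.131 μm/a
  total first-year rate 1.206 μm/a
Power-law: D(18) = r_corr · 18^0.667
  D(18) = 1.206 × 18^0.667 = 1.206 × 6.875 = 8.292 μm
  Mass loss = 8.292 μm × 8.96 g/cm³ = 74.3 g·m⁻²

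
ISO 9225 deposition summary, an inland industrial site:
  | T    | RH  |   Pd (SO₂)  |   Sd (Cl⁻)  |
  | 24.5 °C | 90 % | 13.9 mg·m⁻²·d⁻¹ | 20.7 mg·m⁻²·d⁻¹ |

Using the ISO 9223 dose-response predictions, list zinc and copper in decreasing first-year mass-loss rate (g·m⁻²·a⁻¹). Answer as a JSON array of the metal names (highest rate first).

["copper", "zinc"]

zinc: f(T) = -0.071·(T−10) [T>10 °C] = -1.0295
  Pd branch = 0.0129·Pd^0.44·e^(0.046·RH+f) = 0.9213 μm/a
  Sd branch = 0.0175·Sd^0.57·e^(0.008·RH+0.085·T) = 1.623 μm/a
  sum: 0.9213 + 1.623 → r_corr = 2.544 μm/a
  mass loss = 2.544 μm/a × 7.14 g/cm³ = 18.16 g·m⁻²·a⁻¹
copper: T>10 °C ⇒ hinge -0.080·(24.5−10) = -1.1600
  SO₂ term: 0.0053·13.9^0.26·exp(0.059·90-1.1600) = 0.6665
  Sd branch = 0.01025·Sd^0.27·e^(0.036·RH+0.049·T) = 1.97 μm/a
  sum: 0.6665 + 1.97 → r_corr = 2.637 μm/a
  mass loss = 2.637 μm/a × 8.96 g/cm³ = 23.62 g·m⁻²·a⁻¹
Ordering by g·m⁻²·a⁻¹: copper (23.6) > zinc (18.2)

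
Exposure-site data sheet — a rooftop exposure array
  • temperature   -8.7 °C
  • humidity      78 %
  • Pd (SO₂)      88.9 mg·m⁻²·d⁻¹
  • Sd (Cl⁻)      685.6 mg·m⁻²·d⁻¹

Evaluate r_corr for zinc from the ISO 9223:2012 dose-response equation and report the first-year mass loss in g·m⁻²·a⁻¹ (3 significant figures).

r_corr = 16.4 g·m⁻²·a⁻¹

zinc: T≤10 °C ⇒ hinge +0.038·(-8.7−10) = -0.7106
  SO₂ term: 0.0129·88.9^0.44·exp(0.046·78-0.7106) = 1.651
  Cl⁻ term: 0.0175·685.6^0.57·exp(0.008·78+0.085·-8.7) = 0.6448
  sum: 1.651 + 0.6448 → r_corr = 2.296 μm/a
Convert to mass loss: 2.296 μm/a × 7.14 g/cm³ = 16.39 g·m⁻²·a⁻¹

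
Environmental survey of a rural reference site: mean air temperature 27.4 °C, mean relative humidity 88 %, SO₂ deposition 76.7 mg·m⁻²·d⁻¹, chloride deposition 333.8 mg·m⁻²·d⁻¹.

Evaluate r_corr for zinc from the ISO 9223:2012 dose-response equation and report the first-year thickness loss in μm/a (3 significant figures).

r_corr = 11.4 μm/a

zinc: T>10 °C ⇒ hinge -0.071·(27.4−10) = -1.2354
  Pd branch = 0.0129·Pd^0.44·e^(0.046·RH+f) = 1.45 μm/a
  Cl⁻ term: 0.0175·333.8^0.57·exp(0.008·88+0.085·27.4) = 9.969
  r_corr = 1.45 + 9.969 = 11.42 μm/a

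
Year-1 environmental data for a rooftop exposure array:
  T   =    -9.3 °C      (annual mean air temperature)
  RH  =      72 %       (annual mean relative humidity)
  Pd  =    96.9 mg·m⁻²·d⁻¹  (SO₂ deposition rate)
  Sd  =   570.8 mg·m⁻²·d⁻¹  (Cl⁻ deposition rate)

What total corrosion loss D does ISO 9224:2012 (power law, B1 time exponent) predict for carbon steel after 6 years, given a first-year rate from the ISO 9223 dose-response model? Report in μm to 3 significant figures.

D(6) = 110 μm

carbon steel: f(T) = +0.150·(T−10) [T≤10 °C] = -2.8950
  SO₂ term: 1.77·96.9^0.52·exp(0.02·72-2.8950) = 4.456
  Cl⁻ term: 0.102·570.8^0.62·exp(0.033·72+0.04·-9.3) = 38.72
  r_corr = 4.456 + 38.72 = 43.18 μm/a
ISO 9224: D(t) = r_corr · t^b with b = 0.523 (carbon steel, B1)
  D(6) = 43.18 × 6^0.523 = 43.18 × 2.553 = 110.2 μm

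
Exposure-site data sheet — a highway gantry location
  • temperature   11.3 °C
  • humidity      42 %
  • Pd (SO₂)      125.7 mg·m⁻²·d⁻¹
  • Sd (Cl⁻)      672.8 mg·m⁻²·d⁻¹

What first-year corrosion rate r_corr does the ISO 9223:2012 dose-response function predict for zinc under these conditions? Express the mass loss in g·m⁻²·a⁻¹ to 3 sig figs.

r_corr = 23.6 g·m⁻²·a⁻¹

zinc: temperature factor f = -0.071·(1.3) = -0.0923
  sulphur-dioxide contribution → 0.6812 μm/a
  chloride contribution → 2.618 μm/a
  ⇒ r_corr(zinc) = 3.299 μm/a
Convert to mass loss: 3.299 μm/a × 7.14 g/cm³ = 23.56 g·m⁻²·a⁻¹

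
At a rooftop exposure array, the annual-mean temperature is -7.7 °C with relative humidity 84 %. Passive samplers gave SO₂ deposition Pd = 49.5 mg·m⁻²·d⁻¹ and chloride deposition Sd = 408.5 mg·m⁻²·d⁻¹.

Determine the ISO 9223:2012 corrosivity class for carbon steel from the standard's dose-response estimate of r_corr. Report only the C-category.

C4

carbon steel: T≤10 °C ⇒ hinge +0.150·(-7.7−10) = -2.6550
  sulphur-dioxide contribution → 5.078 μm/a
  chloride contribution → 49.85 μm/a
  total first-year rate 54.93 μm/a
54.9 μm/a falls in (50, 80] for carbon steel → category C4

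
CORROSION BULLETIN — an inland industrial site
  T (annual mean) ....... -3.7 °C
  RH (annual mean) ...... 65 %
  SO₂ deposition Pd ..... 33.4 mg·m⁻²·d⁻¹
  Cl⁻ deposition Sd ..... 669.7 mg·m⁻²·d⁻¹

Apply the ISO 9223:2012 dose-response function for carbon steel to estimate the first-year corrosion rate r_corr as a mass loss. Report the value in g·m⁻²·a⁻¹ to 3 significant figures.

carbon steel: T≤10 °C ⇒ hinge +0.150·(-3.7−10) = -2.0550
  sulphur-dioxide contribution → 5.157 μm/a
  chloride contribution → 42.46 μm/a
  ⇒ r_corr(carbon steel) = 47.61 μm/a
Convert to mass loss: 47.61 μm/a × 7.85 g/cm³ = 373.8 g·m⁻²·a⁻¹

r_corr = 374 g·m⁻²·a⁻¹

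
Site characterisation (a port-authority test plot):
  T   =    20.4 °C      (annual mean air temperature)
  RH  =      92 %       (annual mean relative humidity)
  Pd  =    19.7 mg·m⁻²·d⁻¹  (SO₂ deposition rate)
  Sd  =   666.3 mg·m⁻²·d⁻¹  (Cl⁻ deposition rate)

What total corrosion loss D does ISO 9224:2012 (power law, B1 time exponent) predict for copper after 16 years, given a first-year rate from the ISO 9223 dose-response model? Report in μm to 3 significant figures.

copper: T>10 °C ⇒ hinge -0.080·(20.4−10) = -0.8320
  SO₂ term: 0.0053·19.7^0.26·exp(0.059·92-0.8320) = 1.14
  Sd branch = 0.01025·Sd^0.27·e^(0.036·RH+0.049·T) = 4.422 μm/a
  sum: 1.14 + 4.422 → r_corr = 5.562 μm/a
ISO 9224: D(t) = r_corr · t^b with b = 0.667 (copper, B1)
  D(16) = 5.562 × 16^0.667 = 5.562 × 6.355 = 35.35 μm

D(16) = 35.3 μm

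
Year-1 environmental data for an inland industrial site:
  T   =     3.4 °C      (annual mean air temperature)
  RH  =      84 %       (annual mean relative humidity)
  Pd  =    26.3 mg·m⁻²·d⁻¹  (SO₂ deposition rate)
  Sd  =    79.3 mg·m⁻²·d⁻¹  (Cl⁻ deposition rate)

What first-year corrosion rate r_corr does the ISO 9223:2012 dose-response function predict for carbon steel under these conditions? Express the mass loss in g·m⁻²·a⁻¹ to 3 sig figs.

r_corr = 372 g·m⁻²·a⁻¹

carbon steel: temperature factor f = +0.150·(-6.6) = -0.9900
  Pd branch = 1.77·Pd^0.52·e^(0.02·RH+f) = 19.32 μm/a
  Sd branch = 0.102·Sd^0.62·e^(0.033·RH+0.04·T) = 28.12 μm/a
  sum: 19.32 + 28.12 → r_corr = 47.44 μm/a
Convert to mass loss: 47.44 μm/a × 7.85 g/cm³ = 372.4 g·m⁻²·a⁻¹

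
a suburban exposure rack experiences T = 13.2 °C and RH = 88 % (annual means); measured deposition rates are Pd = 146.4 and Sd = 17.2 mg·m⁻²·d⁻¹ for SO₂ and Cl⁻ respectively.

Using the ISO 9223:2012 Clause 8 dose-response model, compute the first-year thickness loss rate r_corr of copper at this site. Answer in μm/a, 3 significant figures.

r_corr = 3.70 μm/a

copper: T>10 °C ⇒ hinge -0.080·(13.2−10) = -0.2560
  sulphur-dioxide contribution → 2.698 μm/a
  chloride contribution → 1.002 μm/a
  ⇒ r_corr(copper) = 3.7 μm/a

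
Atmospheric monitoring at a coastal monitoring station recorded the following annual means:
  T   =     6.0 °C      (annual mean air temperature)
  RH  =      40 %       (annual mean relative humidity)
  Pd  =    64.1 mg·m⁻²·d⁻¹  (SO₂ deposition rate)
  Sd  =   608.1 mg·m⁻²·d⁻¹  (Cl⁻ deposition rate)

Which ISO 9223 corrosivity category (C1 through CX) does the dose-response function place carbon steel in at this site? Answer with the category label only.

C3

carbon steel: T≤10 °C ⇒ hinge +0.150·(6.0−10) = -0.6000
  SO₂ term: 1.77·64.1^0.52·exp(0.02·40-0.6000) = 18.81
  Cl⁻ term: 0.102·608.1^0.62·exp(0.033·40+0.04·6.0) = 25.83
  r_corr = 18.81 + 25.83 = 44.64 μm/a
44.6 μm/a falls in (25, 50] for carbon steel → category C3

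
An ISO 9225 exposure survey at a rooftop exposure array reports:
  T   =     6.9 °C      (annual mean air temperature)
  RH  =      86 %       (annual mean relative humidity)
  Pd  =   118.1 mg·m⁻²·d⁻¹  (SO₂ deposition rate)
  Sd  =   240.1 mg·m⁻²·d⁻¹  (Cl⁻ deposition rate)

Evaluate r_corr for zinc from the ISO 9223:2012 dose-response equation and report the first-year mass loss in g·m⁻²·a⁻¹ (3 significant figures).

r_corr = 45.1 g·m⁻²·a⁻¹

zinc: temperature factor f = +0.038·(-3.1) = -0.1178
  sulphur-dioxide contribution → 4.89 μm/a
  chloride contribution → 1.424 μm/a
  ⇒ r_corr(zinc) = 6.313 μm/a
Convert to mass loss: 6.313 μm/a × 7.14 g/cm³ = 45.08 g·m⁻²·a⁻¹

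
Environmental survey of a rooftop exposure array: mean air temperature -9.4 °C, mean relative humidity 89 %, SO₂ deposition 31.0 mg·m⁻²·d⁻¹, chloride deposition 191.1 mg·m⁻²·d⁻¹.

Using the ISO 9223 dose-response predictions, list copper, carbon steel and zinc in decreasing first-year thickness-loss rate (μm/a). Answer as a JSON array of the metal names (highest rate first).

["carbon steel", "zinc", "copper"]

copper: f(T) = +0.126·(T−10) [T≤10 °C] = -2.4444
  sulphur-dioxide contribution → 0.2142 μm/a
  chloride contribution → 0.6578 μm/a
  total first-year rate 0.8721 μm/a
carbon steel: f(T) = +0.150·(T−10) [T≤10 °C] = -2.9100
  sulphur-dioxide contribution → 3.41 μm/a
  chloride contribution → 34.29 μm/a
  total first-year rate 37.7 μm/a
zinc: f(T) = +0.038·(T−10) [T≤10 °C] = -0.7372
  sulphur-dioxide contribution → 1.677 μm/a
  chloride contribution → 0.3203 μm/a
  ⇒ r_corr(zinc) = 1.998 μm/a
Ordering by μm/a: carbon steel (37.7) > zinc (2) > copper (0.872)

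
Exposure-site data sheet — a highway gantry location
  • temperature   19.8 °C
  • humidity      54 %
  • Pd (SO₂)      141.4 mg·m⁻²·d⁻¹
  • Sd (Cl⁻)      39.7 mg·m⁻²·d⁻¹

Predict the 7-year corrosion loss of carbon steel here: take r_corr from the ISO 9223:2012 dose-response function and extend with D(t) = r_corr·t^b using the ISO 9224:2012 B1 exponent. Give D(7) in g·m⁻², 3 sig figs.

D(7) = 1.16e+03 g·m⁻²

carbon steel: T>10 °C ⇒ hinge -0.054·(19.8−10) = -0.5292
  Pd branch = 1.77·Pd^0.52·e^(0.02·RH+f) = 40.31 μm/a
  Cl⁻ term: 0.102·39.7^0.62·exp(0.033·54+0.04·19.8) = 13.11
  sum: 40.31 + 13.11 → r_corr = 53.42 μm/a
Power-law: D(7) = r_corr · 7^0.523
  D(7) = 53.42 × 7^0.523 = 53.42 × 2.767 = 147.8 μm
  Mass loss = 147.8 μm × 7.85 g/cm³ = 1160 g·m⁻²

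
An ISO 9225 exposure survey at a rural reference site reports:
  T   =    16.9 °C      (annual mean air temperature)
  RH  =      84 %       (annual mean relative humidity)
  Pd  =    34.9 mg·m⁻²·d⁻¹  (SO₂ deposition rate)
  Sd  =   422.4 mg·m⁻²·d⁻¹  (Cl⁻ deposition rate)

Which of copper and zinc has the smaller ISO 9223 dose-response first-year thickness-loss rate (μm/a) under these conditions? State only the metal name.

copper: f(T) = -0.080·(T−10) [T>10 °C] = -0.5520
  SO₂ term: 0.0053·34.9^0.26·exp(0.059·84-0.5520) = 1.092
  Sd branch = 0.01025·Sd^0.27·e^(0.036·RH+0.049·T) = 2.47 μm/a
  sum: 1.092 + 2.47 → r_corr = 3.561 μm/a
zinc: f(T) = -0.071·(T−10) [T>10 °C] = -0.4899
  Pd branch = 0.0129·Pd^0.44·e^(0.046·RH+f) = 1.798 μm/a
  Cl⁻ term: 0.0175·422.4^0.57·exp(0.008·84+0.085·16.9) = 4.523
  r_corr = 1.798 + 4.523 = 6.321 μm/a
Ordering by μm/a: zinc (6.32) > copper (3.56)

copper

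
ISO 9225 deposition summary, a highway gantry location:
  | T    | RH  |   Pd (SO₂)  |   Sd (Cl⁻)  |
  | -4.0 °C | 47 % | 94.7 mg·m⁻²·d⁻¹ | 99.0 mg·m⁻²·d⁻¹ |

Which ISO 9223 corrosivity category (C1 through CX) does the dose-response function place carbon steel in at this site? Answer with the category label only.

C2

carbon steel: temperature factor f = +0.150·(-14.0) = -2.1000
  Pd branch = 1.77·Pd^0.52·e^(0.02·RH+f) = 5.914 μm/a
  Cl⁻ term: 0.102·99.0^0.62·exp(0.033·47+0.04·-4.0) = 7.079
  r_corr = 5.914 + 7.079 = 12.99 μm/a
ISO 9223 Table 2 (carbon steel): 1.3 < 13 ≤ 25 μm/a ⇒ C2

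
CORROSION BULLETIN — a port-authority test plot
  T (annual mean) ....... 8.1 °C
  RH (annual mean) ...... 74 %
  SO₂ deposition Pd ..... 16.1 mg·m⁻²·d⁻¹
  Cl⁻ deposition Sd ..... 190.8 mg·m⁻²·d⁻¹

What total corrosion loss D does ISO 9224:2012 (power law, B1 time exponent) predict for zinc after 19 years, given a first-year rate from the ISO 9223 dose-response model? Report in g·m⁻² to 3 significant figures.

zinc: T≤10 °C ⇒ hinge +0.038·(8.1−10) = -0.0722
  Pd branch = 0.0129·Pd^0.44·e^(0.046·RH+f) = 1.226 μm/a
  Cl⁻ term: 0.0175·190.8^0.57·exp(0.008·74+0.085·8.1) = 1.256
  r_corr = 1.226 + 1.256 = 2.483 μm/a
ISO 9224: D(t) = r_corr · t^b with b = 0.813 (zinc, B1)
  D(19) = 2.483 × 19^0.813 = 2.483 × 10.96 = 27.2 μm
  Mass loss = 27.2 μm × 7.14 g/cm³ = 194.2 g·m⁻²

D(19) = 194 g·m⁻²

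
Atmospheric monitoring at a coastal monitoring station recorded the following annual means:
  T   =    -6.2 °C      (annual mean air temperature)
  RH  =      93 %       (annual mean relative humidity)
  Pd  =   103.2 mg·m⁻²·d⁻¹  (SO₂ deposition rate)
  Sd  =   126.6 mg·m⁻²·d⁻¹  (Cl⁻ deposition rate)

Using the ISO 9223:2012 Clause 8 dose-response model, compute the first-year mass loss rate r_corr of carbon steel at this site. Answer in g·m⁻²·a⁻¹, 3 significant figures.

carbon steel: temperature factor f = +0.150·(-16.2) = -2.4300
  sulphur-dioxide contribution → 11.16 μm/a
  chloride contribution → 34.46 μm/a
  total first-year rate 45.61 μm/a
Convert to mass loss: 45.61 μm/a × 7.85 g/cm³ = 358.1 g·m⁻²·a⁻¹

r_corr = 358 g·m⁻²·a⁻¹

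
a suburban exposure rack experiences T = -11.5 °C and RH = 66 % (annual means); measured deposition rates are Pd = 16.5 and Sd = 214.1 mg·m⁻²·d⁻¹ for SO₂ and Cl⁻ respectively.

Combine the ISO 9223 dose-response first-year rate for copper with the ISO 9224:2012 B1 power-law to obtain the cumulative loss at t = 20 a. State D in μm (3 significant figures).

D(20) = 2.24 μm

copper: T≤10 °C ⇒ hinge +0.126·(-11.5−10) = -2.7090
  Pd branch = 0.0053·Pd^0.26·e^(0.059·RH+f) = 0.03593 μm/a
  Sd branch = 0.01025·Sd^0.27·e^(0.036·RH+0.049·T) = 0.2674 μm/a
  r_corr = 0.03593 + 0.2674 = 0.3033 μm/a
Power-law: D(20) = r_corr · 20^0.667
  D(20) = 0.3033 × 20^0.667 = 0.3033 × 7.375 = 2.237 μm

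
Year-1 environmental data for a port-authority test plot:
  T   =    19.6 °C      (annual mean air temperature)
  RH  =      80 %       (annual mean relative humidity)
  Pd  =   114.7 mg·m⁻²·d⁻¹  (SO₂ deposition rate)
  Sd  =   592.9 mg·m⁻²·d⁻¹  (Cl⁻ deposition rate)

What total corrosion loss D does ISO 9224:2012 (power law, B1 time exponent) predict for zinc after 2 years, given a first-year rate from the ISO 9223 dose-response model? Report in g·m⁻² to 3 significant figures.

D(2) = 110 g·m⁻²

zinc: temperature factor f = -0.071·(9.6) = -0.6816
  Pd branch = 0.0129·Pd^0.44·e^(0.046·RH+f) = 2.084 μm/a
  Sd branch = 0.0175·Sd^0.57·e^(0.008·RH+0.085·T) = 6.685 μm/a
  sum: 2.084 + 6.685 → r_corr = 8.77 μm/a
Power-law: D(2) = r_corr · 2^0.813
  D(2) = 8.77 × 2^0.813 = 8.77 × 1.757 = 15.41 μm
  Mass loss = 15.41 μm × 7.14 g/cm³ = 110 g·m⁻²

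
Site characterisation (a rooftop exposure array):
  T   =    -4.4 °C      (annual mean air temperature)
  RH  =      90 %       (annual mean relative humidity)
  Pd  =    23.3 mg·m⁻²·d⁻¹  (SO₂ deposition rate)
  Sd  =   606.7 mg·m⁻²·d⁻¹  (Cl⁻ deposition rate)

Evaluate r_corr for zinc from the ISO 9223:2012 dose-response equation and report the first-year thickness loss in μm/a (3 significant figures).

zinc: T≤10 °C ⇒ hinge +0.038·(-4.4−10) = -0.5472
  SO₂ term: 0.0129·23.3^0.44·exp(0.046·90-0.5472) = 1.873
  Sd branch = 0.0175·Sd^0.57·e^(0.008·RH+0.085·T) = 0.9541 μm/a
  sum: 1.873 + 0.9541 → r_corr = 2.827 μm/a

r_corr = 2.83 μm/a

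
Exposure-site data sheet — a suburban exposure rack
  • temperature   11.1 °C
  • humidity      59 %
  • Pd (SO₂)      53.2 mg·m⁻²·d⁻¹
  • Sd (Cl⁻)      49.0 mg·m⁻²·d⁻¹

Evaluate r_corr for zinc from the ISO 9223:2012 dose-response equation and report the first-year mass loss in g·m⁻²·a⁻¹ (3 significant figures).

zinc: temperature factor f = -0.071·(1.1) = -0.0781
  SO₂ term: 0.0129·53.2^0.44·exp(0.046·59-0.0781) = 1.035
  Sd branch = 0.0175·Sd^0.57·e^(0.008·RH+0.085·T) = 0.6625 μm/a
  sum: 1.035 + 0.6625 → r_corr = 1.697 μm/a
Convert to mass loss: 1.697 μm/a × 7.14 g/cm³ = 12.12 g·m⁻²·a⁻¹

r_corr = 12.1 g·m⁻²·a⁻¹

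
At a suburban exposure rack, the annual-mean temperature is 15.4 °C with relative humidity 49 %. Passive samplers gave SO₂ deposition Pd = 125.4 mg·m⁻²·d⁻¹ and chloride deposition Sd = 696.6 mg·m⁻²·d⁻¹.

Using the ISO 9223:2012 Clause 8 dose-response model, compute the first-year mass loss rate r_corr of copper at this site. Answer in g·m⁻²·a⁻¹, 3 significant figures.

copper: f(T) = -0.080·(T−10) [T>10 °C] = -0.4320
  sulphur-dioxide contribution → 0.2177 μm/a
  chloride contribution → 0.745 μm/a
  ⇒ r_corr(copper) = 0.9626 μm/a
Convert to mass loss: 0.9626 μm/a × 8.96 g/cm³ = 8.625 g·m⁻²·a⁻¹

r_corr = 8.63 g·m⁻²·a⁻¹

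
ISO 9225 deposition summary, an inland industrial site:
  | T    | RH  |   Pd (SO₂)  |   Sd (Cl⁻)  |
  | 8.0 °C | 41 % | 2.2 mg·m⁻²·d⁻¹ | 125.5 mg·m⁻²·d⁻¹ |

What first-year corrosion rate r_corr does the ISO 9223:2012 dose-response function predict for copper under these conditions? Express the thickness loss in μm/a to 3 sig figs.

copper: temperature factor f = +0.126·(-2.0) = -0.2520
  sulphur-dioxide contribution → 0.05681 μm/a
  chloride contribution → 0.2447 μm/a
  ⇒ r_corr(copper) = 0.3015 μm/a

r_corr = 0.302 μm/a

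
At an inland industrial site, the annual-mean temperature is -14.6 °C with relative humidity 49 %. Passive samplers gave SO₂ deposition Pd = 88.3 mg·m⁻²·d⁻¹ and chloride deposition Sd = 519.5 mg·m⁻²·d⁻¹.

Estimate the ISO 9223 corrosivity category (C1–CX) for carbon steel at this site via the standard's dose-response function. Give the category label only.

carbon steel: f(T) = +0.150·(T−10) [T≤10 °C] = -3.6900
  SO₂ term: 1.77·88.3^0.52·exp(0.02·49-3.6900) = 1.21
  Cl⁻ term: 0.102·519.5^0.62·exp(0.033·49+0.04·-14.6) = 13.83
  sum: 1.21 + 13.83 → r_corr = 15.04 μm/a
ISO 9223 Table 2 (carbon steel): 1.3 < 15 ≤ 25 μm/a ⇒ C2

C2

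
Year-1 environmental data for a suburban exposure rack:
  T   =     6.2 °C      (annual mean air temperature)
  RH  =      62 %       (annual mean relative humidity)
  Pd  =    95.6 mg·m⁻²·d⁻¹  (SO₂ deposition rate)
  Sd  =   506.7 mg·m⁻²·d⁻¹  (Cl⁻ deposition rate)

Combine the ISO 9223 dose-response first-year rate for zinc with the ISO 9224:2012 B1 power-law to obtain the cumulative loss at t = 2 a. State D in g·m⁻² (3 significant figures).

zinc: f(T) = +0.038·(T−10) [T≤10 °C] = -0.1444
  SO₂ term: 0.0129·95.6^0.44·exp(0.046·62-0.1444) = 1.438
  Sd branch = 0.0175·Sd^0.57·e^(0.008·RH+0.085·T) = 1.694 μm/a
  r_corr = 1.438 + 1.694 = 3.133 μm/a
Power-law: D(2) = r_corr · 2^0.813
  D(2) = 3.133 × 2^0.813 = 3.133 × 1.757 = 5.504 μm
  Mass loss = 5.504 μm × 7.14 g/cm³ = 39.3 g·m⁻²

D(2) = 39.3 g·m⁻²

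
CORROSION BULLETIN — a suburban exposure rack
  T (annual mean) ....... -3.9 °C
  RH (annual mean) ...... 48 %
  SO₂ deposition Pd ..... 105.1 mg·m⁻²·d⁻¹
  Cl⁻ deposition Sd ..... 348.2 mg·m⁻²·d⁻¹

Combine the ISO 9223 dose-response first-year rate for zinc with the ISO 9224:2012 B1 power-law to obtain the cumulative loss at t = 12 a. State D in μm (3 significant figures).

zinc: T≤10 °C ⇒ hinge +0.038·(-3.9−10) = -0.5282
  Pd branch = 0.0129·Pd^0.44·e^(0.046·RH+f) = 0.5366 μm/a
  Sd branch = 0.0175·Sd^0.57·e^(0.008·RH+0.085·T) = 0.5184 μm/a
  sum: 0.5366 + 0.5184 → r_corr = 1.055 μm/a
Long-term exponent b (ISO 9224 Table 2, B1) = 0.813
  D(12) = 1.055 × 12^0.813 = 1.055 × 7.54 = 7.955 μm

D(12) = 7.95 μm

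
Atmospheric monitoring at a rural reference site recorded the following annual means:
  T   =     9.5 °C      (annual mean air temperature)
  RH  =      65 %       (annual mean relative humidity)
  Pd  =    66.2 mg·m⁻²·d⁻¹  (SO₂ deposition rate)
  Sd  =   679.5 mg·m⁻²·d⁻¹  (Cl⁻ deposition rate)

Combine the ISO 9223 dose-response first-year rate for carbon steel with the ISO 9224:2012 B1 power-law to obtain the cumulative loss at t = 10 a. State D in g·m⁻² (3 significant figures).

carbon steel: T≤10 °C ⇒ hinge +0.150·(9.5−10) = -0.0750
  Pd branch = 1.77·Pd^0.52·e^(0.02·RH+f) = 53.31 μm/a
  Cl⁻ term: 0.102·679.5^0.62·exp(0.033·65+0.04·9.5) = 72.64
  sum: 53.31 + 72.64 → r_corr = 125.9 μm/a
ISO 9224: D(t) = r_corr · t^b with b = 0.523 (carbon steel, B1)
  D(10) = 125.9 × 10^0.523 = 125.9 × 3.334 = 419.9 μm
  Mass loss = 419.9 μm × 7.85 g/cm³ = 3297 g·m⁻²

D(10) = 3.30e+03 g·m⁻²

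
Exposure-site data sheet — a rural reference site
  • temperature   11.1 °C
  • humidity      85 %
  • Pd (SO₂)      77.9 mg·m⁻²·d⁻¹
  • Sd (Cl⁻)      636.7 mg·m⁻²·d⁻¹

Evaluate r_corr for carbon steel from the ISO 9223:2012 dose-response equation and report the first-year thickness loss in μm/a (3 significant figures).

r_corr = 232 μm/a

carbon steel: temperature factor f = -0.054·(1.1) = -0.0594
  Pd branch = 1.77·Pd^0.52·e^(0.02·RH+f) = 87.92 μm/a
  Cl⁻ term: 0.102·636.7^0.62·exp(0.033·85+0.04·11.1) = 143.9
  sum: 87.92 + 143.9 → r_corr = 231.8 μm/a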